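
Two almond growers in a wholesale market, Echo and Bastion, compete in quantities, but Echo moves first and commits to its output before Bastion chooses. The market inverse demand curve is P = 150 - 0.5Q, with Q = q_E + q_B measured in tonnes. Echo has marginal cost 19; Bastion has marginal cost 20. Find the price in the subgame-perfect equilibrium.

52

Solve by backward induction. Given q_E, the follower Bastion maximises π_B = (150 - (1/2)q_E - (1/2)q_B)q_B - 20q_B.
∂π_B/∂q_B = 130 - (1/2)q_E - q_B = 0 gives the reaction function q_B = (130 - (1/2)q_E).
Echo substitutes q_B(q_E) into its own profit: π_E = q_E(150 - (1/2)q_E - (130 - (1/2)q_E)/2) - 19q_E = (85 - (1/4)q_E)q_E - 19q_E.
Leader FOC: 66 - (1/2)q_E = 0, so q_E = 132.
Then q_B = (130 - (1/2)·132) = 64.
Total output Q = 196, so price P = 150 - (1/2)·196 = 52.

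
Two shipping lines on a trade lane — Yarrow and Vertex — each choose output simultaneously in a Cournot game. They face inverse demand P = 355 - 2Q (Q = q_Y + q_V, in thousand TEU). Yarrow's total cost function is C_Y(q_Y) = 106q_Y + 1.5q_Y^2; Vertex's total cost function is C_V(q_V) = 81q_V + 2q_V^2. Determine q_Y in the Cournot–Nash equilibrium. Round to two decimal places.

27.77

Yarrow's profit: π_Y = (355 - 2Q)q_Y - (106q_Y + (3/2)q_Y²). Setting ∂π_Y/∂q_Y = 0: 249 - 7q_Y - 2(q_V) = 0.
Vertex's first-order condition: 274 - 8q_V - 2(q_Y) = 0.
Rearranging gives the reaction functions q_Y = (249 - 2q_V)/7 and q_V = (274 - 2q_Y)/8.
Substituting one into the other gives q_Y = 361/13 and q_V = 355/13.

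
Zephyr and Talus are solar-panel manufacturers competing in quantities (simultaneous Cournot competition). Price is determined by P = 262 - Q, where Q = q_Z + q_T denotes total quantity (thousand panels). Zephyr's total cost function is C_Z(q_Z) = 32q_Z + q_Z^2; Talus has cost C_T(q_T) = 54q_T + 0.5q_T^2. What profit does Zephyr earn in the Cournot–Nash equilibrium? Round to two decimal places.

Zephyr's profit: π_Z = (262 - Q)q_Z - (32q_Z + q_Z²). Setting ∂π_Z/∂q_Z = 0: 230 - 4q_Z - (q_T) = 0.
Talus's profit: π_T = (262 - Q)q_T - (54q_T + (1/2)q_T²). Setting ∂π_T/∂q_T = 0: 208 - 3q_T - (q_Z) = 0.
So q_Z = (230 - q_T)/4 and q_T = (208 - q_Z)/3.
Solving the pair: q_Z = 482/11, q_T = 602/11.
Price P = 262 - 1084/11 = 1798/11.
Zephyr's profit: (1798/11)·(482/11) - 32·(482/11) - (482/11)² = 3840.0661.

3840.07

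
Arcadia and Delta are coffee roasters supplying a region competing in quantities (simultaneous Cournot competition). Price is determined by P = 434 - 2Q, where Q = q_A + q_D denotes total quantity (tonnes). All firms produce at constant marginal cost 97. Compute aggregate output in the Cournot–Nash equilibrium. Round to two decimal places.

Each firm earns π_i = (434 - 2Q)q_i - 97q_i.
First-order condition (treating rivals' output as given): 337 - 4q_i - 2q_j = 0.
By symmetry each firm produces the same amount; substituting q_j = q_i yields q_i = 337/6.
Total output Q = 337/6 + 337/6 = 337/3.

112.33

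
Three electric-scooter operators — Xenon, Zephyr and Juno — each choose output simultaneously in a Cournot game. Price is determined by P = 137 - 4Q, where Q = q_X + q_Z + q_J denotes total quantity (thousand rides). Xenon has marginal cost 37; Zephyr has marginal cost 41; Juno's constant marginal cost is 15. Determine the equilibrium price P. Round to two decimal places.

57.50

Xenon's profit: π_X = (137 - 4Q)q_X - (37q_X). Setting ∂π_X/∂q_X = 0: 100 - 8q_X - 4(q_Z + q_J) = 0.
Zephyr's profit: π_Z = (137 - 4Q)q_Z - (41q_Z). Setting ∂π_Z/∂q_Z = 0: 96 - 8q_Z - 4(q_X + q_J) = 0.
Juno's first-order condition: 122 - 8q_J - 4(q_X + q_Z) = 0.
Adding the 3 first-order conditions: 318 − 16Q = 0, so Q = 159/8.
Back-substituting: q_X = (100 − 159/2)/4 = 41/8, q_Z = (96 − 159/2)/4 = 33/8, q_J = (122 − 159/2)/4 = 85/8.
Total output Q = 159/8, so price P = 137 - 4·(159/8) = 115/2.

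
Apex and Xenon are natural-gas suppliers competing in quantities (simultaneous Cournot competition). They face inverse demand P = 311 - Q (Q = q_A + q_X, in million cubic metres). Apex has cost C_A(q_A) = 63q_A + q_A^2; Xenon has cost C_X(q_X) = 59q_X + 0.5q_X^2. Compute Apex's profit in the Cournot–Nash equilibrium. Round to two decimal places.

Apex's profit: π_A = (311 - Q)q_A - (63q_A + q_A²). Setting ∂π_A/∂q_A = 0: 248 - 4q_A - (q_X) = 0.
Xenon's first-order condition: 252 - 3q_X - (q_A) = 0.
Best responses: q_A = (248 - q_X)/4, q_X = (252 - q_A)/3.
Substituting one into the other gives q_A = 492/11 and q_X = 760/11.
Price P = 311 - 1252/11 = 197.1818.
Apex's profit: 197.1818·(492/11) - 63·(492/11) - (492/11)² = 4001.0579.

4001.06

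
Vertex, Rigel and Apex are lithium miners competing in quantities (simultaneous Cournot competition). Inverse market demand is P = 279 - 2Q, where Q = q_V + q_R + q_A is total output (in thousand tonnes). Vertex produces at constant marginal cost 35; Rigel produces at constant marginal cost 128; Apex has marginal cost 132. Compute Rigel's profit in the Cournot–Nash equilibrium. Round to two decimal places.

Vertex's profit: π_V = (279 - 2Q)q_V - (35q_V). Setting ∂π_V/∂q_V = 0: 244 - 4q_V - 2(q_R + q_A) = 0.
Rigel's first-order condition: 151 - 4q_R - 2(q_V + q_A) = 0.
Apex's profit: π_A = (279 - 2Q)q_A - (132q_A). Setting ∂π_A/∂q_A = 0: 147 - 4q_A - 2(q_V + q_R) = 0.
Adding the 3 first-order conditions: 542 − 8Q = 0, so Q = 271/4.
Back-substituting: q_V = (244 − 271/2)/2 = 217/4, q_R = (151 − 271/2)/2 = 31/4, q_A = (147 − 271/2)/2 = 23/4.
Price P = 279 - 2·(271/4) = 287/2.
Rigel's profit: (287/2 - 128)·(31/4) = 961/8.

120.13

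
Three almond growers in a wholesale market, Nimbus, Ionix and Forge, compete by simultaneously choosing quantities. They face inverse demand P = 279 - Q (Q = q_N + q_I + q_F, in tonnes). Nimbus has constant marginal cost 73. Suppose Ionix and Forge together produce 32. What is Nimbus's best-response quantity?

87

With rivals' combined output fixed at 32, Nimbus's profit is π_N = (279 - 32 - q_N)q_N - (73q_N) = (247 - q_N)q_N - (73q_N).
∂π_N/∂q_N = 174 - 2q_N = 0, so q_N = 87.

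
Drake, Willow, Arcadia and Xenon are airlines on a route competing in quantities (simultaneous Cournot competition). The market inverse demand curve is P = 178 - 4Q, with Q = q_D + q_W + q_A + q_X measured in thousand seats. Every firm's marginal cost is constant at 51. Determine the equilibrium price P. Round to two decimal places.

76.40

Each firm earns π_i = (178 - 4Q)q_i - 51q_i.
First-order condition (treating rivals' output as given): 127 - 8q_i - 4·Σ_{j≠i} q_j = 0.
With identical firms every q_j equals q_i, so Σ_{j≠i} q_j = 3q_i and 127 = 20q_i, giving q_i = 127/20.
Total output Q = 127/5, so price P = 178 - 4·(127/5) = 382/5.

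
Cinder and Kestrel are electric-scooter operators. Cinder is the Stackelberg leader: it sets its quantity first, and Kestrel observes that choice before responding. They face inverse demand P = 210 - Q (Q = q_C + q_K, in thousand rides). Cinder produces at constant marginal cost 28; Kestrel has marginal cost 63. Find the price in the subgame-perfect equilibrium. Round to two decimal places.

Solve by backward induction. Given q_C, the follower Kestrel maximises π_K = (210 - q_C - q_K)q_K - 63q_K.
Follower FOC: 147 - q_C - 2q_K = 0, so q_K(q_C) = (147 - q_C)/2.
The leader anticipates this reaction. Substituting into P = 210 - Q gives P = 273/2 - (1/2)q_C, so π_C = (273/2 - (1/2)q_C)q_C - 28q_C.
Maximising: ∂π_C/∂q_C = 217/2 - q_C = 0, giving q_C = 217/2.
Then q_K = (147 - 217/2)/2 = 77/4.
Total output Q = 511/4, so price P = 210 - 511/4 = 329/4.

82.25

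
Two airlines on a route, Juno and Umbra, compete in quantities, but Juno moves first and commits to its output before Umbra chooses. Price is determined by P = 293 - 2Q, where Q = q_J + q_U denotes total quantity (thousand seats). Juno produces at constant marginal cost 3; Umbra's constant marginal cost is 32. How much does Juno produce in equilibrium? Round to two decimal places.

79.75

Solve by backward induction. Given q_J, the follower Umbra maximises π_U = (293 - 2q_J - 2q_U)q_U - 32q_U.
Follower FOC: 261 - 2q_J - 4q_U = 0, so q_U(q_J) = (261 - 2q_J)/4.
Juno substitutes q_U(q_J) into its own profit: π_J = q_J(293 - 2q_J - (261 - 2q_J)/2) - 3q_J = (325/2 - q_J)q_J - 3q_J.
Maximising: ∂π_J/∂q_J = 319/2 - 2q_J = 0, giving q_J = 319/4.
Then q_U = (261 - 2·(319/4))/4 = 203/8.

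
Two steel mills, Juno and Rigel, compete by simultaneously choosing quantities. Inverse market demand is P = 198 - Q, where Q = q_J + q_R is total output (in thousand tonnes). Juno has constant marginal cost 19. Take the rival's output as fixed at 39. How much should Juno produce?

70

With the rival's output fixed at 39, Juno's profit is π_J = (198 - 39 - q_J)q_J - (19q_J) = (159 - q_J)q_J - (19q_J).
∂π_J/∂q_J = 140 - 2q_J = 0, so q_J = 70.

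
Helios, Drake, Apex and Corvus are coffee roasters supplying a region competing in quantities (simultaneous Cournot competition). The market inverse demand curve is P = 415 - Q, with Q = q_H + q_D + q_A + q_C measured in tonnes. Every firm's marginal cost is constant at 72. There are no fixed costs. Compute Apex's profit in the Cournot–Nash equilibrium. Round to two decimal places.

Each firm earns π_i = (415 - Q)q_i - 72q_i.
First-order condition (treating rivals' output as given): 343 - 2q_i - Σ_{j≠i} q_j = 0.
By symmetry each firm produces the same amount; substituting Σ_{j≠i} q_j = 3q_i yields q_i = 343/5.
Price P = 415 - 1372/5 = 703/5.
Apex's profit: (703/5 - 72)·(343/5) = 4705.9600.

4705.96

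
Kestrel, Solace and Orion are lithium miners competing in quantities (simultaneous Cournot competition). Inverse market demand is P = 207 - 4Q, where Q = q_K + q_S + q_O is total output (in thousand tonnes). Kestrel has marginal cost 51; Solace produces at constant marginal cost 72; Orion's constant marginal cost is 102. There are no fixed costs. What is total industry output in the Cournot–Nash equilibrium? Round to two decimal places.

Kestrel's profit: π_K = (207 - 4Q)q_K - (51q_K). Setting ∂π_K/∂q_K = 0: 156 - 8q_K - 4(q_S + q_O) = 0.
Solace's profit: π_S = (207 - 4Q)q_S - (72q_S). Setting ∂π_S/∂q_S = 0: 135 - 8q_S - 4(q_K + q_O) = 0.
Orion's profit: π_O = (207 - 4Q)q_O - (102q_O). Setting ∂π_O/∂q_O = 0: 105 - 8q_O - 4(q_K + q_S) = 0.
Summing all 3 equations gives 396 − 16Q = 0, hence Q = 99/4.
Back-substituting: q_K = (156 − 99)/4 = 57/4, q_S = (135 − 99)/4 = 9, q_O = (105 − 99)/4 = 3/2.
Total output Q = 57/4 + 9 + 3/2 = 99/4.

24.75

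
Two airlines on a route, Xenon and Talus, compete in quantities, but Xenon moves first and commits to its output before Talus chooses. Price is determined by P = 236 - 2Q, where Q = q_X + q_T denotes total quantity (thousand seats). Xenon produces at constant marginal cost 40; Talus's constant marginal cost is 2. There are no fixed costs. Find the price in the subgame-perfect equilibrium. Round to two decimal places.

The follower Talus best-responds to any q_X: π_T = (236 - 2Q)q_T - 2q_T.
∂π_T/∂q_T = 234 - 2q_X - 4q_T = 0 gives the reaction function q_T = (234 - 2q_X)/4.
The leader anticipates this reaction. Substituting into P = 236 - 2Q gives P = 119 - q_X, so π_X = (119 - q_X)q_X - 40q_X.
Maximising: ∂π_X/∂q_X = 79 - 2q_X = 0, giving q_X = 79/2.
Then q_T = (234 - 2·(79/2))/4 = 155/4.
Total output Q = 313/4, so price P = 236 - 2·(313/4) = 159/2.

79.50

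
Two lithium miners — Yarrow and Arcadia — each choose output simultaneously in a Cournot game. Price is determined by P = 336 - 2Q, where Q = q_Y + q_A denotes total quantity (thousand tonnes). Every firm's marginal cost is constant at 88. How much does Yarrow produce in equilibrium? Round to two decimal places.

Each firm earns π_i = (336 - 2Q)q_i - 88q_i.
Setting ∂π_i/∂q_i = 0 with rivals' quantities fixed: 248 - 4q_i - 2q_j = 0.
By symmetry each firm produces the same amount; substituting q_j = q_i yields q_i = 248/6 = 124/3.

41.33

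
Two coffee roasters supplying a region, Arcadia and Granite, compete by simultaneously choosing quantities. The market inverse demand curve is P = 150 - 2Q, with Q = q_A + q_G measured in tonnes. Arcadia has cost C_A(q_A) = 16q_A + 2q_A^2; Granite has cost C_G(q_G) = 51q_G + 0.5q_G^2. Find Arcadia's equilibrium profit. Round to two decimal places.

687.60

Arcadia's profit: π_A = (150 - 2Q)q_A - (16q_A + 2q_A²). Setting ∂π_A/∂q_A = 0: 134 - 8q_A - 2(q_G) = 0.
Granite's first-order condition: 99 - 5q_G - 2(q_A) = 0.
Best responses: q_A = (134 - 2q_G)/8, q_G = (99 - 2q_A)/5.
Solving the pair: q_A = 118/9, q_G = 131/9.
Price P = 150 - 2·(83/3) = 284/3.
Arcadia's profit: (284/3)·(118/9) - 16·(118/9) - 2(118/9)² = 687.6049.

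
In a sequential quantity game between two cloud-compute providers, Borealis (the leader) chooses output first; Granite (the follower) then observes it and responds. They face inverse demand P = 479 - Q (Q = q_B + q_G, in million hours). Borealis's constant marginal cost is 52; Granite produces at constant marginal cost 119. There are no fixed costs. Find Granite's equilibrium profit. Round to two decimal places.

3192.25

Solve by backward induction. Given q_B, the follower Granite maximises π_G = (479 - q_B - q_G)q_G - 119q_G.
∂π_G/∂q_G = 360 - q_B - 2q_G = 0 gives the reaction function q_G = (360 - q_B)/2.
Borealis substitutes q_G(q_B) into its own profit: π_B = q_B(479 - q_B - (360 - q_B)/2) - 52q_B = (299 - (1/2)q_B)q_B - 52q_B.
The leader's first-order condition 247 - q_B = 0 yields q_B = 247.
Then q_G = (360 - 247)/2 = 113/2.
Price P = 479 - 607/2 = 351/2.
Granite's profit: (351/2 - 119)·(113/2) = 3192.2500.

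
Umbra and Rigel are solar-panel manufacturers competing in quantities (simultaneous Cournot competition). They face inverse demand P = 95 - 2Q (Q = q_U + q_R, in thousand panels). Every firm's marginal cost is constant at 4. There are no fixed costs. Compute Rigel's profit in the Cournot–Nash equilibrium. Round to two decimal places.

460.06

A representative firm's profit is π_i = q_i(95 - 2Q) - 4q_i.
First-order condition (treating rivals' output as given): 91 - 4q_i - 2q_j = 0.
By symmetry each firm produces the same amount; substituting q_j = q_i yields q_i = 91/6.
Price P = 95 - 2·(91/3) = 103/3.
Rigel's profit: (103/3 - 4)·(91/6) = 460.0556.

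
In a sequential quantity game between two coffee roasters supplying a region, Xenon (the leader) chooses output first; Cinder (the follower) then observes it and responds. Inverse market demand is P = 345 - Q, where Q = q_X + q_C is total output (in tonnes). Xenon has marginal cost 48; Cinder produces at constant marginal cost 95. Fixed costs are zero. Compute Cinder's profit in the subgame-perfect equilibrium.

1521

Solve by backward induction. Given q_X, the follower Cinder maximises π_C = (345 - q_X - q_C)q_C - 95q_C.
∂π_C/∂q_C = 250 - q_X - 2q_C = 0 gives the reaction function q_C = (250 - q_X)/2.
The leader anticipates this reaction. Substituting into P = 345 - Q gives P = 220 - (1/2)q_X, so π_X = (220 - (1/2)q_X)q_X - 48q_X.
The leader's first-order condition 172 - q_X = 0 yields q_X = 172.
Then q_C = (250 - 172)/2 = 39.
Price P = 345 - 211 = 134.
Cinder's profit: (134 - 95)·39 = 1521.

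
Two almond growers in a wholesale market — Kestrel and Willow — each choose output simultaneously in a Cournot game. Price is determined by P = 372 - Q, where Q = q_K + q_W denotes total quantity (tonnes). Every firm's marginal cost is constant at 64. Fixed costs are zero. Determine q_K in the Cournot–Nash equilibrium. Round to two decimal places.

Each firm earns π_i = (372 - Q)q_i - 64q_i.
Setting ∂π_i/∂q_i = 0 with rivals' quantities fixed: 308 - 2q_i - q_j = 0.
With identical firms every q_j equals q_i, so q_j = q_i and 308 = 3q_i, giving q_i = 308/3.

102.67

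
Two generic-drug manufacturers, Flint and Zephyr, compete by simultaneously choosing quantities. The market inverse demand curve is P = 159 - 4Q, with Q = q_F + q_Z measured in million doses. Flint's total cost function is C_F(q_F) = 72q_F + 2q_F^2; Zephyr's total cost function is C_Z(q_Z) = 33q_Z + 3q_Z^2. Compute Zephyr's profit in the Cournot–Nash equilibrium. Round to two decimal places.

Flint's profit: π_F = (159 - 4Q)q_F - (72q_F + 2q_F²). Setting ∂π_F/∂q_F = 0: 87 - 12q_F - 4(q_Z) = 0.
Zephyr's profit: π_Z = (159 - 4Q)q_Z - (33q_Z + 3q_Z²). Setting ∂π_Z/∂q_Z = 0: 126 - 14q_Z - 4(q_F) = 0.
Best responses: q_F = (87 - 4q_Z)/12, q_Z = (126 - 4q_F)/14.
Solving the pair: q_F = 357/76, q_Z = 291/38.
Price P = 159 - 4·(939/76) = 109.5789.
Zephyr's profit: 109.5789·(291/38) - 33·(291/38) - 3(291/38)² = 410.5035.

410.50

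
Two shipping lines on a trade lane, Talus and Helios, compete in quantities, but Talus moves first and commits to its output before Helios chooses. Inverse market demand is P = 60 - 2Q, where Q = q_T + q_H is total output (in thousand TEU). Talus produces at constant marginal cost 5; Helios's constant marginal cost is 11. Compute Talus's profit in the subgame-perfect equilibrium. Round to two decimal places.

232.56

The follower Helios best-responds to any q_T: π_H = (60 - 2Q)q_H - 11q_H.
Follower FOC: 49 - 2q_T - 4q_H = 0, so q_H(q_T) = (49 - 2q_T)/4.
The leader anticipates this reaction. Substituting into P = 60 - 2Q gives P = 71/2 - q_T, so π_T = (71/2 - q_T)q_T - 5q_T.
Maximising: ∂π_T/∂q_T = 61/2 - 2q_T = 0, giving q_T = 61/4.
Then q_H = (49 - 2·(61/4))/4 = 37/8.
Price P = 60 - 2·(159/8) = 81/4.
Talus's profit: (81/4 - 5)·(61/4) = 232.5625.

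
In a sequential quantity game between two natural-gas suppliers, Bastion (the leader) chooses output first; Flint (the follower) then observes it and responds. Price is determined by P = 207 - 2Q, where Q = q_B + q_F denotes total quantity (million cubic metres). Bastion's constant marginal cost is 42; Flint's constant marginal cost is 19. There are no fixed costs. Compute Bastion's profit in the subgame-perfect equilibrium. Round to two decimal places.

Solve by backward induction. Given q_B, the follower Flint maximises π_F = (207 - 2q_B - 2q_F)q_F - 19q_F.
∂π_F/∂q_F = 188 - 2q_B - 4q_F = 0 gives the reaction function q_F = (188 - 2q_B)/4.
The leader anticipates this reaction. Substituting into P = 207 - 2Q gives P = 113 - q_B, so π_B = (113 - q_B)q_B - 42q_B.
Leader FOC: 71 - 2q_B = 0, so q_B = 71/2.
Then q_F = (188 - 2·(71/2))/4 = 117/4.
Price P = 207 - 2·(259/4) = 155/2.
Bastion's profit: (155/2 - 42)·(71/2) = 1260.2500.

1260.25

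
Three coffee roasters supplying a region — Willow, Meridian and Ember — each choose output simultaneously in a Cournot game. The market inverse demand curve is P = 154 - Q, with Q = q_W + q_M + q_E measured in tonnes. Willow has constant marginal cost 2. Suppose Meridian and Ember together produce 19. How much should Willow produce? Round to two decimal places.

With rivals' combined output fixed at 19, Willow's profit is π_W = (154 - 19 - q_W)q_W - (2q_W) = (135 - q_W)q_W - (2q_W).
∂π_W/∂q_W = 133 - 2q_W = 0, so q_W = 133/2.

66.50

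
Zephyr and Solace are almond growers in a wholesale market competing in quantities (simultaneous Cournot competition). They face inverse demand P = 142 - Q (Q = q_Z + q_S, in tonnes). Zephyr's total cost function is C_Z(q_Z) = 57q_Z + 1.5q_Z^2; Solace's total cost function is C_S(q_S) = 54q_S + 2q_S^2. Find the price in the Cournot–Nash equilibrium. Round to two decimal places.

Zephyr's profit: π_Z = (142 - Q)q_Z - (57q_Z + (3/2)q_Z²). Setting ∂π_Z/∂q_Z = 0: 85 - 5q_Z - (q_S) = 0.
Solace's first-order condition: 88 - 6q_S - (q_Z) = 0.
So q_Z = (85 - q_S)/5 and q_S = (88 - q_Z)/6.
Solving the pair: q_Z = 422/29, q_S = 355/29.
Total output Q = 777/29, so price P = 142 - 777/29 = 115.2069.

115.21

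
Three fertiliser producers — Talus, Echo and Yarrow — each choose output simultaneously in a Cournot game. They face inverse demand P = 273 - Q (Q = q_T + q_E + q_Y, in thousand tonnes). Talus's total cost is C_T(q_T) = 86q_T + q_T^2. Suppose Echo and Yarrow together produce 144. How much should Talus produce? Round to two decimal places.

With rivals' combined output fixed at 144, Talus's profit is π_T = (273 - 144 - q_T)q_T - (86q_T + q_T²) = (129 - q_T)q_T - (86q_T + q_T²).
∂π_T/∂q_T = 43 - 4q_T = 0, so q_T = 43/4.

10.75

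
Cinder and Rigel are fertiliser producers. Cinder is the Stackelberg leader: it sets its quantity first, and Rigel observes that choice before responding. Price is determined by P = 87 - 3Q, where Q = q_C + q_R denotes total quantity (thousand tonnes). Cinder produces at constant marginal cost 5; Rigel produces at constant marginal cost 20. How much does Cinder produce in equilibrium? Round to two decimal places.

The follower Rigel best-responds to any q_C: π_R = (87 - 3Q)q_R - 20q_R.
Setting the follower's marginal profit to zero, 67 - 3q_C - 6q_R = 0, i.e. q_R = (67 - 3q_C)/6.
The leader anticipates this reaction. Substituting into P = 87 - 3Q gives P = 107/2 - (3/2)q_C, so π_C = (107/2 - (3/2)q_C)q_C - 5q_C.
Leader FOC: 97/2 - 3q_C = 0, so q_C = 97/6.
Then q_R = (67 - 3·(97/6))/6 = 37/12.

16.17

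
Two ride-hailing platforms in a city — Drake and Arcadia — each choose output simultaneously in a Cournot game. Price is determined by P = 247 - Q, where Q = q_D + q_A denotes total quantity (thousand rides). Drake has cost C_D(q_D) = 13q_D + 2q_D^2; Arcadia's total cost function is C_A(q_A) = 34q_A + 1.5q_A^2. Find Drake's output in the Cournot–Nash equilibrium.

Drake's profit: π_D = (247 - Q)q_D - (13q_D + 2q_D²). Setting ∂π_D/∂q_D = 0: 234 - 6q_D - (q_A) = 0.
Arcadia's first-order condition: 213 - 5q_A - (q_D) = 0.
Best responses: q_D = (234 - q_A)/6, q_A = (213 - q_D)/5.
Solving the pair: q_D = 33, q_A = 36.

33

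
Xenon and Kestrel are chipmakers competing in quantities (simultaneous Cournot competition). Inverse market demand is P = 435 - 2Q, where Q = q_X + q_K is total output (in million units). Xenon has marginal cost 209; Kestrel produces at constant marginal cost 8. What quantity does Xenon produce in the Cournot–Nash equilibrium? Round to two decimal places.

Xenon's profit: π_X = (435 - 2Q)q_X - (209q_X). Setting ∂π_X/∂q_X = 0: 226 - 4q_X - 2(q_K) = 0.
Kestrel's profit: π_K = (435 - 2Q)q_K - (8q_K). Setting ∂π_K/∂q_K = 0: 427 - 4q_K - 2(q_X) = 0.
Best responses: q_X = (226 - 2q_K)/4, q_K = (427 - 2q_X)/4.
Solving the pair: q_X = 25/6, q_K = 314/3.

4.17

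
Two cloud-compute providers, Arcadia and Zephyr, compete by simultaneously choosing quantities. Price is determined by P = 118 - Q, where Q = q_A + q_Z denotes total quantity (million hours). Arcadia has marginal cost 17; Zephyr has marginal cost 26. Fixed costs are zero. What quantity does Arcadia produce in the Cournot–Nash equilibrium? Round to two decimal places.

Arcadia's profit: π_A = (118 - Q)q_A - (17q_A). Setting ∂π_A/∂q_A = 0: 101 - 2q_A - (q_Z) = 0.
Zephyr's profit: π_Z = (118 - Q)q_Z - (26q_Z). Setting ∂π_Z/∂q_Z = 0: 92 - 2q_Z - (q_A) = 0.
Best responses: q_A = (101 - q_Z)/2, q_Z = (92 - q_A)/2.
Solving the pair: q_A = 110/3, q_Z = 83/3.

36.67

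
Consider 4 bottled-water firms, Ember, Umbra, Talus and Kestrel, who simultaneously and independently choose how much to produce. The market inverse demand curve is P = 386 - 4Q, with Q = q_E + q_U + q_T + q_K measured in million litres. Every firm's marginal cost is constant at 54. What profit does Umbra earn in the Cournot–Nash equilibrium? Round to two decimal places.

1102.24

Each firm earns π_i = (386 - 4Q)q_i - 54q_i.
First-order condition (treating rivals' output as given): 332 - 8q_i - 4·Σ_{j≠i} q_j = 0.
By symmetry each firm produces the same amount; substituting Σ_{j≠i} q_j = 3q_i yields q_i = 332/20 = 83/5.
Price P = 386 - 4·(332/5) = 602/5.
Umbra's profit: (602/5 - 54)·(83/5) = 1102.2400.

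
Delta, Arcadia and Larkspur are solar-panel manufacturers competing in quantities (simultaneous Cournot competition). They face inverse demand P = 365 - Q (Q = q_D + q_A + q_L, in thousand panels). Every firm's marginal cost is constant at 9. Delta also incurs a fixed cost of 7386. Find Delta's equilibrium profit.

535

A representative firm's profit is π_i = q_i(365 - Q) - 9q_i.
Setting ∂π_i/∂q_i = 0 with rivals' quantities fixed: 356 - 2q_i - Σ_{j≠i} q_j = 0.
With identical firms every q_j equals q_i, so Σ_{j≠i} q_j = 2q_i and 356 = 4q_i, giving q_i = 89.
Price P = 365 - 267 = 98.
Delta's profit: (98 - 9)·89 - 7386 = 535.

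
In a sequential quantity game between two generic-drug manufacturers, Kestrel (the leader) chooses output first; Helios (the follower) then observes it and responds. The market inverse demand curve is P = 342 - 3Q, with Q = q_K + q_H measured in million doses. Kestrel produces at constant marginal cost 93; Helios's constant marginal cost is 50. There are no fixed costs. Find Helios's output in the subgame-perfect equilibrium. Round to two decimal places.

The follower Helios best-responds to any q_K: π_H = (342 - 3Q)q_H - 50q_H.
Follower FOC: 292 - 3q_K - 6q_H = 0, so q_H(q_K) = (292 - 3q_K)/6.
The leader anticipates this reaction. Substituting into P = 342 - 3Q gives P = 196 - (3/2)q_K, so π_K = (196 - (3/2)q_K)q_K - 93q_K.
The leader's first-order condition 103 - 3q_K = 0 yields q_K = 103/3.
Then q_H = (292 - 3·(103/3))/6 = 63/2.

31.50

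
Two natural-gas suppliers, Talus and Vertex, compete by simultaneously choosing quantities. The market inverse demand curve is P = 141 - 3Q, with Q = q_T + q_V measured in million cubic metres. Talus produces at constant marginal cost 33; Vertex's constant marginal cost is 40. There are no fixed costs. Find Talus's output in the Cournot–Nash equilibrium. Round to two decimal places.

12.78

Talus's profit: π_T = (141 - 3Q)q_T - (33q_T). Setting ∂π_T/∂q_T = 0: 108 - 6q_T - 3(q_V) = 0.
Vertex's profit: π_V = (141 - 3Q)q_V - (40q_V). Setting ∂π_V/∂q_V = 0: 101 - 6q_V - 3(q_T) = 0.
So q_T = (108 - 3q_V)/6 and q_V = (101 - 3q_T)/6.
Substituting one into the other gives q_T = 115/9 and q_V = 94/9.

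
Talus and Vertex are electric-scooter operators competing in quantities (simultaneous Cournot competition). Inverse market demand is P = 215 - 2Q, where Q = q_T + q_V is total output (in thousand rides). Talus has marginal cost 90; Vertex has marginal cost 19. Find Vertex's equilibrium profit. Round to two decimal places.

3960.50

Talus's profit: π_T = (215 - 2Q)q_T - (90q_T). Setting ∂π_T/∂q_T = 0: 125 - 4q_T - 2(q_V) = 0.
Vertex's first-order condition: 196 - 4q_V - 2(q_T) = 0.
Rearranging gives the reaction functions q_T = (125 - 2q_V)/4 and q_V = (196 - 2q_T)/4.
Solving the pair: q_T = 9, q_V = 89/2.
Price P = 215 - 2·(107/2) = 108.
Vertex's profit: (108 - 19)·(89/2) = 3960.5000.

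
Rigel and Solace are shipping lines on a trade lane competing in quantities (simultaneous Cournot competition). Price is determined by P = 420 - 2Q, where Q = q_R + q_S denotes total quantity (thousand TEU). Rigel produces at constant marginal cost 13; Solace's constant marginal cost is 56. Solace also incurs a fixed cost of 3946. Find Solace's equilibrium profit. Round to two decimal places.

Rigel's profit: π_R = (420 - 2Q)q_R - (13q_R). Setting ∂π_R/∂q_R = 0: 407 - 4q_R - 2(q_S) = 0.
Solace's first-order condition: 364 - 4q_S - 2(q_R) = 0.
Best responses: q_R = (407 - 2q_S)/4, q_S = (364 - 2q_R)/4.
Substituting one into the other gives q_R = 75 and q_S = 107/2.
Price P = 420 - 2·(257/2) = 163.
Solace's profit: (163 - 56)·(107/2) - 3946 = 1778.5000.

1778.50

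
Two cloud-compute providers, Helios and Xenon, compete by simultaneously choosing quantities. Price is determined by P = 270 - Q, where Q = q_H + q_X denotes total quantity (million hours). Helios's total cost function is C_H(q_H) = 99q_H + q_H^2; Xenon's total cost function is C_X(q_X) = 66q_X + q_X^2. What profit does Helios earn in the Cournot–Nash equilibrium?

2048

Helios's profit: π_H = (270 - Q)q_H - (99q_H + q_H²). Setting ∂π_H/∂q_H = 0: 171 - 4q_H - (q_X) = 0.
Xenon's first-order condition: 204 - 4q_X - (q_H) = 0.
So q_H = (171 - q_X)/4 and q_X = (204 - q_H)/4.
Substituting one into the other gives q_H = 32 and q_X = 43.
Price P = 270 - 75 = 195.
Helios's profit: 195·32 - 99·32 - 32² = 2048.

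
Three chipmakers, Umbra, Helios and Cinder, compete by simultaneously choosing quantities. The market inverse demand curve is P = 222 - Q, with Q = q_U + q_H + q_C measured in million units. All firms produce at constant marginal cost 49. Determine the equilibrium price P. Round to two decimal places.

Each firm earns π_i = (222 - Q)q_i - 49q_i.
First-order condition (treating rivals' output as given): 173 - 2q_i - Σ_{j≠i} q_j = 0.
With identical firms every q_j equals q_i, so Σ_{j≠i} q_j = 2q_i and 173 = 4q_i, giving q_i = 173/4.
Total output Q = 519/4, so price P = 222 - 519/4 = 369/4.

92.25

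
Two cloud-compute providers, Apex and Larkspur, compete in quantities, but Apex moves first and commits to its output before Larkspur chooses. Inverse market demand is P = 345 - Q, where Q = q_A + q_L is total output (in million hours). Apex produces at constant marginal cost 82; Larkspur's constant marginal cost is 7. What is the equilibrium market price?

129

The follower Larkspur best-responds to any q_A: π_L = (345 - Q)q_L - 7q_L.
Setting the follower's marginal profit to zero, 338 - q_A - 2q_L = 0, i.e. q_L = (338 - q_A)/2.
Apex substitutes q_L(q_A) into its own profit: π_A = q_A(345 - q_A - (338 - q_A)/2) - 82q_A = (176 - (1/2)q_A)q_A - 82q_A.
Leader FOC: 94 - q_A = 0, so q_A = 94.
Then q_L = (338 - 94)/2 = 122.
Total output Q = 216, so price P = 345 - 216 = 129.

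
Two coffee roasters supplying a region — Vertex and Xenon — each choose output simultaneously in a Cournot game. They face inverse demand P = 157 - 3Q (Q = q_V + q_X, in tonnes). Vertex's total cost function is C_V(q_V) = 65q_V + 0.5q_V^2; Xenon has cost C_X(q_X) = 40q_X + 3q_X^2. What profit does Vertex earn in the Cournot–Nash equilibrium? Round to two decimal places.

352.81

Vertex's profit: π_V = (157 - 3Q)q_V - (65q_V + (1/2)q_V²). Setting ∂π_V/∂q_V = 0: 92 - 7q_V - 3(q_X) = 0.
Xenon's profit: π_X = (157 - 3Q)q_X - (40q_X + 3q_X²). Setting ∂π_X/∂q_X = 0: 117 - 12q_X - 3(q_V) = 0.
So q_V = (92 - 3q_X)/7 and q_X = (117 - 3q_V)/12.
Substituting one into the other gives q_V = 251/25 and q_X = 181/25.
Price P = 157 - 3·(432/25) = 105.1600.
Vertex's profit: 105.1600·(251/25) - 65·(251/25) - (1/2)(251/25)² = 352.8056.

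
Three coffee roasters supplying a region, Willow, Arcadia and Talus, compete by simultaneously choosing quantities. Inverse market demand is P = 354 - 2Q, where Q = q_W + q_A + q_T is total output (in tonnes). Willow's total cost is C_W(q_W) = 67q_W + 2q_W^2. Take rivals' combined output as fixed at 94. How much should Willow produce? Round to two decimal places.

12.38

With rivals' combined output fixed at 94, Willow's profit is π_W = (354 - 2·94 - 2q_W)q_W - (67q_W + 2q_W²) = (166 - 2q_W)q_W - (67q_W + 2q_W²).
∂π_W/∂q_W = 99 - 8q_W = 0, so q_W = 99/8.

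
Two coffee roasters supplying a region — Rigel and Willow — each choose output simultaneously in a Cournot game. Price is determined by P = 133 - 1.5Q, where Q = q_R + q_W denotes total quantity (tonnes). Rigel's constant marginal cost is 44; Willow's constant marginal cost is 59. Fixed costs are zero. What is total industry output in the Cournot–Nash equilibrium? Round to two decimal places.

Rigel's profit: π_R = (133 - 1.5Q)q_R - (44q_R). Setting ∂π_R/∂q_R = 0: 89 - 3q_R - (3/2)(q_W) = 0.
Willow's first-order condition: 74 - 3q_W - (3/2)(q_R) = 0.
So q_R = (89 - (3/2)q_W)/3 and q_W = (74 - (3/2)q_R)/3.
Substituting one into the other gives q_R = 208/9 and q_W = 118/9.
Total output Q = 208/9 + 118/9 = 326/9.

36.22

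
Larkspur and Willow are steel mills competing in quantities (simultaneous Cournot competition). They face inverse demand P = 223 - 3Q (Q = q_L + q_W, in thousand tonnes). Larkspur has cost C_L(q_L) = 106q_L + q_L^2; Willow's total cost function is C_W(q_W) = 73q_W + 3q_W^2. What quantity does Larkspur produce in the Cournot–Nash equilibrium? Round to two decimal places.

Larkspur's profit: π_L = (223 - 3Q)q_L - (106q_L + q_L²). Setting ∂π_L/∂q_L = 0: 117 - 8q_L - 3(q_W) = 0.
Willow's first-order condition: 150 - 12q_W - 3(q_L) = 0.
Rearranging gives the reaction functions q_L = (117 - 3q_W)/8 and q_W = (150 - 3q_L)/12.
Solving the pair: q_L = 318/29, q_W = 283/29.

10.97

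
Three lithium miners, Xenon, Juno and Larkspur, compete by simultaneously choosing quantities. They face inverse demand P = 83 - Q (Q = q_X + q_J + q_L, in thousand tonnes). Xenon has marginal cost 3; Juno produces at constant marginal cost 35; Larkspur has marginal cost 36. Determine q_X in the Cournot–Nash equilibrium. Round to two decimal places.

36.25

Xenon's profit: π_X = (83 - Q)q_X - (3q_X). Setting ∂π_X/∂q_X = 0: 80 - 2q_X - (q_J + q_L) = 0.
Juno's profit: π_J = (83 - Q)q_J - (35q_J). Setting ∂π_J/∂q_J = 0: 48 - 2q_J - (q_X + q_L) = 0.
Larkspur's first-order condition: 47 - 2q_L - (q_X + q_J) = 0.
Summing all 3 equations gives 175 − 4Q = 0, hence Q = 175/4.
Back-substituting: q_X = (80 − 175/4) = 145/4, q_J = (48 − 175/4) = 17/4, q_L = (47 − 175/4) = 13/4.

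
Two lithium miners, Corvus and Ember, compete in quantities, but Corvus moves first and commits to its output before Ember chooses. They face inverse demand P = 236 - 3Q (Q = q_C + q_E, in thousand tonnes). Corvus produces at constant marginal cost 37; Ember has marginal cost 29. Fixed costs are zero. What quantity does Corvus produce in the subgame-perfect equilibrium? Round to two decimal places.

31.83

Solve by backward induction. Given q_C, the follower Ember maximises π_E = (236 - 3q_C - 3q_E)q_E - 29q_E.
∂π_E/∂q_E = 207 - 3q_C - 6q_E = 0 gives the reaction function q_E = (207 - 3q_C)/6.
Corvus substitutes q_E(q_C) into its own profit: π_C = q_C(236 - 3q_C - (207 - 3q_C)/2) - 37q_C = (265/2 - (3/2)q_C)q_C - 37q_C.
Leader FOC: 191/2 - 3q_C = 0, so q_C = 191/6.
Then q_E = (207 - 3·(191/6))/6 = 223/12.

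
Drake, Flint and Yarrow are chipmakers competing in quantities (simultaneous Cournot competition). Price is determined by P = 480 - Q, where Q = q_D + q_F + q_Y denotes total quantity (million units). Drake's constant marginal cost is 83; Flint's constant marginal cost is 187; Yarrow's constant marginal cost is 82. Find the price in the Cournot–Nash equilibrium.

Drake's profit: π_D = (480 - Q)q_D - (83q_D). Setting ∂π_D/∂q_D = 0: 397 - 2q_D - (q_F + q_Y) = 0.
Flint's profit: π_F = (480 - Q)q_F - (187q_F). Setting ∂π_F/∂q_F = 0: 293 - 2q_F - (q_D + q_Y) = 0.
Yarrow's first-order condition: 398 - 2q_Y - (q_D + q_F) = 0.
Summing all 3 equations gives 1088 − 4Q = 0, hence Q = 272.
Back-substituting: q_D = (397 − 272) = 125, q_F = (293 − 272) = 21, q_Y = (398 − 272) = 126.
Total output Q = 272, so price P = 480 - 272 = 208.

208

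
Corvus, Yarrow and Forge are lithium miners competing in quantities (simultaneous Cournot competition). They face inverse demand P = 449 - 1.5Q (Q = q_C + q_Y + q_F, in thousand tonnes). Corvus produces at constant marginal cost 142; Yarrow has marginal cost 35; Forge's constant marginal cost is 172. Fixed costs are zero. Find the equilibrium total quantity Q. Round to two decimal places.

166.33

Corvus's profit: π_C = (449 - 1.5Q)q_C - (142q_C). Setting ∂π_C/∂q_C = 0: 307 - 3q_C - (3/2)(q_Y + q_F) = 0.
Yarrow's profit: π_Y = (449 - 1.5Q)q_Y - (35q_Y). Setting ∂π_Y/∂q_Y = 0: 414 - 3q_Y - (3/2)(q_C + q_F) = 0.
Forge's first-order condition: 277 - 3q_F - (3/2)(q_C + q_Y) = 0.
Adding the 3 conditions: 998 − 3Q − 3Q = 0, i.e. Q = 499/3.
Back-substituting: q_C = (307 − 499/2)/(3/2) = 115/3, q_Y = (414 − 499/2)/(3/2) = 329/3, q_F = (277 − 499/2)/(3/2) = 55/3.
Total output Q = 115/3 + 329/3 + 55/3 = 499/3.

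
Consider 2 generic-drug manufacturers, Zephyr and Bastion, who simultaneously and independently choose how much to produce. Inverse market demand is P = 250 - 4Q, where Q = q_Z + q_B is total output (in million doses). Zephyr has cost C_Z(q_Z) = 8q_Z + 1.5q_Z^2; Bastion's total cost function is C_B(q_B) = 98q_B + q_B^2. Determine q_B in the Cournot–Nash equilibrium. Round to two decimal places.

Zephyr's profit: π_Z = (250 - 4Q)q_Z - (8q_Z + (3/2)q_Z²). Setting ∂π_Z/∂q_Z = 0: 242 - 11q_Z - 4(q_B) = 0.
Bastion's first-order condition: 152 - 10q_B - 4(q_Z) = 0.
So q_Z = (242 - 4q_B)/11 and q_B = (152 - 4q_Z)/10.
Substituting one into the other gives q_Z = 906/47 and q_B = 352/47.

7.49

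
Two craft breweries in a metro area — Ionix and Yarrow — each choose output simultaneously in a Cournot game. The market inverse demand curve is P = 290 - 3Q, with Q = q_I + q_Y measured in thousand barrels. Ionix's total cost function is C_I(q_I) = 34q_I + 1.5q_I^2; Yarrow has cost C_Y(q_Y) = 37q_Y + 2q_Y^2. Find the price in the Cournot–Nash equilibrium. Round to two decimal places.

Ionix's profit: π_I = (290 - 3Q)q_I - (34q_I + (3/2)q_I²). Setting ∂π_I/∂q_I = 0: 256 - 9q_I - 3(q_Y) = 0.
Yarrow's first-order condition: 253 - 10q_Y - 3(q_I) = 0.
Rearranging gives the reaction functions q_I = (256 - 3q_Y)/9 and q_Y = (253 - 3q_I)/10.
Substituting one into the other gives q_I = 1801/81 and q_Y = 503/27.
Total output Q = 40.8642, so price P = 290 - 3·40.8642 = 167.4074.

167.41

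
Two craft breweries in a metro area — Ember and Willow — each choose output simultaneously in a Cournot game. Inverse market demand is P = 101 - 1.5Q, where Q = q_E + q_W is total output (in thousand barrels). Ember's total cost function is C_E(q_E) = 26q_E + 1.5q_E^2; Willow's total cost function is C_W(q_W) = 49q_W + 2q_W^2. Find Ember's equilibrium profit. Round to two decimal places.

379.37

Ember's profit: π_E = (101 - 1.5Q)q_E - (26q_E + (3/2)q_E²). Setting ∂π_E/∂q_E = 0: 75 - 6q_E - (3/2)(q_W) = 0.
Willow's first-order condition: 52 - 7q_W - (3/2)(q_E) = 0.
Rearranging gives the reaction functions q_E = (75 - (3/2)q_W)/6 and q_W = (52 - (3/2)q_E)/7.
Substituting one into the other gives q_E = 596/53 and q_W = 266/53.
Price P = 101 - (3/2)·(862/53) = 76.6038.
Ember's profit: 76.6038·(596/53) - 26·(596/53) - (3/2)(596/53)² = 379.3692.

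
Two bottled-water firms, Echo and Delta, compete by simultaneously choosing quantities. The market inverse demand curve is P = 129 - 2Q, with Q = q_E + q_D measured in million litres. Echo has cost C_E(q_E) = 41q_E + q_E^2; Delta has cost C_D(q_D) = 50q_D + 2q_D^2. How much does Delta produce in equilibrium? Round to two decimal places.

Echo's profit: π_E = (129 - 2Q)q_E - (41q_E + q_E²). Setting ∂π_E/∂q_E = 0: 88 - 6q_E - 2(q_D) = 0.
Delta's profit: π_D = (129 - 2Q)q_D - (50q_D + 2q_D²). Setting ∂π_D/∂q_D = 0: 79 - 8q_D - 2(q_E) = 0.
Rearranging gives the reaction functions q_E = (88 - 2q_D)/6 and q_D = (79 - 2q_E)/8.
Substituting one into the other gives q_E = 273/22 and q_D = 149/22.

6.77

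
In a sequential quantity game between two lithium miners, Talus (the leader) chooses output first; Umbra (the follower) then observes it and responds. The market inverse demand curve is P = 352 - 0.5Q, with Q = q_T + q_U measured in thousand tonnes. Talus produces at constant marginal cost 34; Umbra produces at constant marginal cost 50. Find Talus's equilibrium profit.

27889

The follower Umbra best-responds to any q_T: π_U = (352 - 0.5Q)q_U - 50q_U.
Setting the follower's marginal profit to zero, 302 - (1/2)q_T - q_U = 0, i.e. q_U = (302 - (1/2)q_T).
The leader anticipates this reaction. Substituting into P = 352 - 0.5Q gives P = 201 - (1/4)q_T, so π_T = (201 - (1/4)q_T)q_T - 34q_T.
Maximising: ∂π_T/∂q_T = 167 - (1/2)q_T = 0, giving q_T = 334.
Then q_U = (302 - (1/2)·334) = 135.
Price P = 352 - (1/2)·469 = 235/2.
Talus's profit: (235/2 - 34)·334 = 27889.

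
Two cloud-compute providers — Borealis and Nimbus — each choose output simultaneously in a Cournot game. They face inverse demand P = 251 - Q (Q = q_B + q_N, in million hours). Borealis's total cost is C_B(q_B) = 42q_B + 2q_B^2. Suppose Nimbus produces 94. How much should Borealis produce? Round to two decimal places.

With the rival's output fixed at 94, Borealis's profit is π_B = (251 - 94 - q_B)q_B - (42q_B + 2q_B²) = (157 - q_B)q_B - (42q_B + 2q_B²).
∂π_B/∂q_B = 115 - 6q_B = 0, so q_B = 115/6.

19.17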